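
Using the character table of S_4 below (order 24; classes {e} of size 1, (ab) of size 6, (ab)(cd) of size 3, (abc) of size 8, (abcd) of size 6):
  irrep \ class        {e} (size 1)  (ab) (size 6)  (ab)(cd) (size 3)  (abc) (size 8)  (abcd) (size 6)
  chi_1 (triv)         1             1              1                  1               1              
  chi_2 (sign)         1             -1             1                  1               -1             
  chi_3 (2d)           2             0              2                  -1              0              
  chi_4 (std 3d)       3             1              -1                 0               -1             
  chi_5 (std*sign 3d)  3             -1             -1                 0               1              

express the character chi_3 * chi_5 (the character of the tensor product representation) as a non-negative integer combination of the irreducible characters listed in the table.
chi_3 tensor chi_5 = chi_4 + chi_5 (all other irreducibles have multiplicity 0).

Argument: The character of a tensor product is the pointwise product (chi_3 * chi_5)(C) = chi_3(C) * chi_5(C):
  {e}: (2)*(3), (ab): (0)*(-1), (ab)(cd): (2)*(-1), (abc): (-1)*(0), (abcd): (0)*(1)
so (chi_3 * chi_5) takes values
  {e} -> 6, (ab) -> 0, (ab)(cd) -> -2, (abc) -> 0, (abcd) -> 0.
Now take the inner product of this character with each irreducible chi from the table, <chi_3*chi_5, chi> = (1/24) sum_C |C| (chi_3*chi_5)(C) conj(chi(C)):
  <chi_3*chi_5, chi_1> = (1/24)[1*(6)*conj(1) + 6*(0)*conj(1) + 3*(-2)*conj(1) + 8*(0)*conj(1) + 6*(0)*conj(1)]
      = (1/24)[(6) + (0) + (-6) + (0) + (0)] = 0/24 = 0
  <chi_3*chi_5, chi_2> = (1/24)[1*(6)*conj(1) + 6*(0)*conj(-1) + 3*(-2)*conj(1) + 8*(0)*conj(1) + 6*(0)*conj(-1)]
      = (1/24)[(6) + (0) + (-6) + (0) + (0)] = 0/24 = 0
  <chi_3*chi_5, chi_3> = (1/24)[1*(6)*conj(2) + 6*(0)*conj(0) + 3*(-2)*conj(2) + 8*(0)*conj(-1) + 6*(0)*conj(0)]
      = (1/24)[(12) + (0) + (-12) + (0) + (0)] = 0/24 = 0
  <chi_3*chi_5, chi_4> = (1/24)[1*(6)*conj(3) + 6*(0)*conj(1) + 3*(-2)*conj(-1) + 8*(0)*conj(0) + 6*(0)*conj(-1)]
      = (1/24)[(18) + (0) + (6) + (0) + (0)] = 24/24 = 1
  <chi_3*chi_5, chi_5> = (1/24)[1*(6)*conj(3) + 6*(0)*conj(-1) + 3*(-2)*conj(-1) + 8*(0)*conj(0) + 6*(0)*conj(1)]
      = (1/24)[(18) + (0) + (6) + (0) + (0)] = 24/24 = 1
Hence the multiplicities are chi_4: 1, chi_5: 1. Dimension check: dim(chi_3)*dim(chi_5) = 2*3 = 6 and sum (mult * dim) = 1*3 + 1*3 = 6.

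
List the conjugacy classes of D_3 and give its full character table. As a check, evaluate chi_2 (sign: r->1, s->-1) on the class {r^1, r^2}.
Conjugacy classes: {e} of size 1, {r^1, r^2} of size 2, {s, sr, ..., sr^2} of size 3.
Character table:
  irrep \ class              {e} (size 1)  {r^1, r^2} (size 2)  {s, sr, ..., sr^2} (size 3)
  chi_1 (triv)               1             1                    1                          
  chi_2 (sign: r->1, s->-1)  1             1                    -1                         
  chi_3 (2d, j=1)            2             -1                   0                          

Spot check: chi_2 (sign: r->1, s->-1) on {r^1, r^2} = 1.

Argument: D_3 has order 2*3 = 6 with 3 conjugacy classes, hence 3 irreducibles. Sum of squared dims 1 + 1 + 4 = 6 = |G|. Linear characters come from the abelianisation; the 2-dimensional irreps have character r^k -> 2*cos(2*pi*j*k/3), reflections -> 0.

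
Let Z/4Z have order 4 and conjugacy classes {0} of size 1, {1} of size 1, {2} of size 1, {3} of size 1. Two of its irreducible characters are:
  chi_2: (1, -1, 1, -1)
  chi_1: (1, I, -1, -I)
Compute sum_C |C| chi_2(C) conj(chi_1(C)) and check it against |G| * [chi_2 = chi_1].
Sum = 0; so <chi_2, chi_1> = 0 (distinct irreducibles are orthogonal).

Proof sketch: Compute term by term over conjugacy classes (|C| * chi_2(C) * conj(chi_1(C))):
  1*(1)*conj(1) + 1*(-1)*conj(I) + 1*(1)*conj(-1) + 1*(-1)*conj(-I)
  = (1) + (I) + (-1) + (-I)
  = 0.
(Exp terms are combined using exp(i*s)*conj(exp(i*t)) = exp(i*(s-t)), and sums of them are collapsed using the identity that for every m > 1 the m distinct m-th roots of unity sum to 0, e.g. 1 + exp(2*I*pi/3) + exp(-2*I*pi/3) = 0.)
Dividing by |G| = 4 gives 0/4 = 0, matching the row-orthogonality relation <chi_2, chi_1> = [chi_2 = chi_1].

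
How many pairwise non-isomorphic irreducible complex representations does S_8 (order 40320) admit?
22

Solution. The number of irreducible complex representations of a finite group equals its number of conjugacy classes. Conjugacy classes in S_8 correspond to cycle types, i.e. partitions of 8; there are p(8) = 22 of them, so S_8 (order 40320) has exactly 22 irreducible complex representations.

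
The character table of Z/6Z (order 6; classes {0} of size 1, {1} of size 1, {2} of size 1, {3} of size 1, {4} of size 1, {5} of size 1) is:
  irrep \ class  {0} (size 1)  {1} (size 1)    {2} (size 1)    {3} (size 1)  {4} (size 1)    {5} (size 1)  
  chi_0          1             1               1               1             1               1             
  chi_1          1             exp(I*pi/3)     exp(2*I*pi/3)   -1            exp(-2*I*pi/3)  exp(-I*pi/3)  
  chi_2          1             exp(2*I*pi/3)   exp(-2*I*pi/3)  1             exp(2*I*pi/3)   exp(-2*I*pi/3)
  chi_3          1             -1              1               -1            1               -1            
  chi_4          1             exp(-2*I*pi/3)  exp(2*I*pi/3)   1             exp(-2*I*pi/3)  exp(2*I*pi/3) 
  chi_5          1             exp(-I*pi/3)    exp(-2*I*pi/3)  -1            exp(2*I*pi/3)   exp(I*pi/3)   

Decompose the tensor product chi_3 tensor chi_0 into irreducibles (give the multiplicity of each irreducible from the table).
chi_3 tensor chi_0 = chi_3 (all other irreducibles have multiplicity 0).

Proof sketch: The character of a tensor product is the pointwise product (chi_3 * chi_0)(C) = chi_3(C) * chi_0(C):
  {0}: (1)*(1), {1}: (-1)*(1), {2}: (1)*(1), {3}: (-1)*(1), {4}: (1)*(1), {5}: (-1)*(1)
so (chi_3 * chi_0) takes values
  {0} -> 1, {1} -> -1, {2} -> 1, {3} -> -1, {4} -> 1, {5} -> -1.
Now take the inner product of this character with each irreducible chi from the table, <chi_3*chi_0, chi> = (1/6) sum_C |C| (chi_3*chi_0)(C) conj(chi(C)):
  <chi_3*chi_0, chi_0> = (1/6)[1*(1)*conj(1) + 1*(-1)*conj(1) + 1*(1)*conj(1) + 1*(-1)*conj(1) + 1*(1)*conj(1) + 1*(-1)*conj(1)]
      = (1/6)[(1) + (-1) + (1) + (-1) + (1) + (-1)] = 0/6 = 0
  <chi_3*chi_0, chi_1> = (1/6)[1*(1)*conj(1) + 1*(-1)*conj(exp(I*pi/3)) + 1*(1)*conj(exp(2*I*pi/3)) + 1*(-1)*conj(-1) + 1*(1)*conj(exp(-2*I*pi/3)) + 1*(-1)*conj(exp(-I*pi/3))]
      = (1/6)[(1) + (-exp(-I*pi/3)) + (exp(-2*I*pi/3)) + (1) + (exp(2*I*pi/3)) + (-exp(I*pi/3))] = 0/6 = 0
  <chi_3*chi_0, chi_2> = (1/6)[1*(1)*conj(1) + 1*(-1)*conj(exp(2*I*pi/3)) + 1*(1)*conj(exp(-2*I*pi/3)) + 1*(-1)*conj(1) + 1*(1)*conj(exp(2*I*pi/3)) + 1*(-1)*conj(exp(-2*I*pi/3))]
      = (1/6)[(1) + (-exp(-2*I*pi/3)) + (exp(2*I*pi/3)) + (-1) + (exp(-2*I*pi/3)) + (-exp(2*I*pi/3))] = 0/6 = 0
  <chi_3*chi_0, chi_3> = (1/6)[1*(1)*conj(1) + 1*(-1)*conj(-1) + 1*(1)*conj(1) + 1*(-1)*conj(-1) + 1*(1)*conj(1) + 1*(-1)*conj(-1)]
      = (1/6)[(1) + (1) + (1) + (1) + (1) + (1)] = 6/6 = 1
  <chi_3*chi_0, chi_4> = (1/6)[1*(1)*conj(1) + 1*(-1)*conj(exp(-2*I*pi/3)) + 1*(1)*conj(exp(2*I*pi/3)) + 1*(-1)*conj(1) + 1*(1)*conj(exp(-2*I*pi/3)) + 1*(-1)*conj(exp(2*I*pi/3))]
      = (1/6)[(1) + (-exp(2*I*pi/3)) + (exp(-2*I*pi/3)) + (-1) + (exp(2*I*pi/3)) + (-exp(-2*I*pi/3))] = 0/6 = 0
  <chi_3*chi_0, chi_5> = (1/6)[1*(1)*conj(1) + 1*(-1)*conj(exp(-I*pi/3)) + 1*(1)*conj(exp(-2*I*pi/3)) + 1*(-1)*conj(-1) + 1*(1)*conj(exp(2*I*pi/3)) + 1*(-1)*conj(exp(I*pi/3))]
      = (1/6)[(1) + (-exp(I*pi/3)) + (exp(2*I*pi/3)) + (1) + (exp(-2*I*pi/3)) + (-exp(-I*pi/3))] = 0/6 = 0
(Exp terms are combined using exp(i*s)*conj(exp(i*t)) = exp(i*(s-t)), and sums of them are collapsed using the identity that for every m > 1 the m distinct m-th roots of unity sum to 0, e.g. 1 + exp(2*I*pi/3) + exp(-2*I*pi/3) = 0.)
Hence the multiplicities are chi_3: 1. Dimension check: dim(chi_3)*dim(chi_0) = 1*1 = 1 and sum (mult * dim) = 1*1 = 1.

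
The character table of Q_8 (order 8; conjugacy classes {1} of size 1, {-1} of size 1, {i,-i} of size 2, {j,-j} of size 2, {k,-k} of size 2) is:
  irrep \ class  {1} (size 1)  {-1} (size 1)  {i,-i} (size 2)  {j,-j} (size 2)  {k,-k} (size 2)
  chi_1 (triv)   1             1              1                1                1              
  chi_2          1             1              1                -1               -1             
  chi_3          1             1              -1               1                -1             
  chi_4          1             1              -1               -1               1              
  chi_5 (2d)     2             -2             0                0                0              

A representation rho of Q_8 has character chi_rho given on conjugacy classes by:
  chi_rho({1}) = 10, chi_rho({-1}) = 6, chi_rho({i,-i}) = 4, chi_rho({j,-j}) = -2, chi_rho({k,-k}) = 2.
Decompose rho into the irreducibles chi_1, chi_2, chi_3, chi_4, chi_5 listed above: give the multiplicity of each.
Multiplicities: chi_1: 3, chi_2: 3, chi_3: 0, chi_4: 2, chi_5: 1.

Details: Use <chi_rho, chi> = (1/|G|) sum_C |C| * chi_rho(C) * conj(chi(C)) with |G| = 8 for each irreducible chi in the table:
  <chi_rho, chi_1> = (1/8)[1*(10)*conj(1) + 1*(6)*conj(1) + 2*(4)*conj(1) + 2*(-2)*conj(1) + 2*(2)*conj(1)]
      = (1/8)[(10) + (6) + (8) + (-4) + (4)] = 24/8 = 3
  <chi_rho, chi_2> = (1/8)[1*(10)*conj(1) + 1*(6)*conj(1) + 2*(4)*conj(1) + 2*(-2)*conj(-1) + 2*(2)*conj(-1)]
      = (1/8)[(10) + (6) + (8) + (4) + (-4)] = 24/8 = 3
  <chi_rho, chi_3> = (1/8)[1*(10)*conj(1) + 1*(6)*conj(1) + 2*(4)*conj(-1) + 2*(-2)*conj(1) + 2*(2)*conj(-1)]
      = (1/8)[(10) + (6) + (-8) + (-4) + (-4)] = 0/8 = 0
  <chi_rho, chi_4> = (1/8)[1*(10)*conj(1) + 1*(6)*conj(1) + 2*(4)*conj(-1) + 2*(-2)*conj(-1) + 2*(2)*conj(1)]
      = (1/8)[(10) + (6) + (-8) + (4) + (4)] = 16/8 = 2
  <chi_rho, chi_5> = (1/8)[1*(10)*conj(2) + 1*(6)*conj(-2) + 2*(4)*conj(0) + 2*(-2)*conj(0) + 2*(2)*conj(0)]
      = (1/8)[(20) + (-12) + (0) + (0) + (0)] = 8/8 = 1
Dimension check: dim(rho) = sum (mult * dim) = 3*1 + 3*1 + 0*1 + 2*1 + 1*2 = 10 = chi_rho(e) = 10.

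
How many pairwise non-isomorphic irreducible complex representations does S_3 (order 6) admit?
3

Solution. The number of irreducible complex representations of a finite group equals its number of conjugacy classes. Conjugacy classes in S_3 correspond to cycle types, i.e. partitions of 3; there are p(3) = 3 of them, so S_3 (order 6) has exactly 3 irreducible complex representations.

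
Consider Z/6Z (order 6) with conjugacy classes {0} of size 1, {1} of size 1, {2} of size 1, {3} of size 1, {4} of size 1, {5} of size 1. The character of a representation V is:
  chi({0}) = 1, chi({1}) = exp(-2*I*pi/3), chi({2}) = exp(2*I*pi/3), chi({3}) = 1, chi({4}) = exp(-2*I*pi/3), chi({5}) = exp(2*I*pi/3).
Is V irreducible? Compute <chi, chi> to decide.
Irreducible: <chi, chi> = 1.

Solution. <chi, chi> = (1/|G|) sum_C |C| * |chi(C)|^2 = (1/6)[1*|1|^2 + 1*|exp(-2*I*pi/3)|^2 + 1*|exp(2*I*pi/3)|^2 + 1*|1|^2 + 1*|exp(-2*I*pi/3)|^2 + 1*|exp(2*I*pi/3)|^2]
  = (1/6)[(1) + (1) + (1) + (1) + (1) + (1)] = 6/6 = 1.
(Exp terms are combined using exp(i*s)*conj(exp(i*t)) = exp(i*(s-t)), and sums of them are collapsed using the identity that for every m > 1 the m distinct m-th roots of unity sum to 0, e.g. 1 + exp(2*I*pi/3) + exp(-2*I*pi/3) = 0.)
A character is irreducible iff <chi, chi> = 1, so this representation is irreducible.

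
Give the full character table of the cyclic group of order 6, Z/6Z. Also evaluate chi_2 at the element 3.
Character table of Z/6Z (irreps indexed chi_0,...,chi_5 with chi_k(m) = zeta_6^(k*m), zeta_6 = exp(2*pi*i/6)):
  irrep \ class  {0} (size 1)  {1} (size 1)    {2} (size 1)    {3} (size 1)  {4} (size 1)    {5} (size 1)  
  chi_0          1             1               1               1             1               1             
  chi_1          1             exp(I*pi/3)     exp(2*I*pi/3)   -1            exp(-2*I*pi/3)  exp(-I*pi/3)  
  chi_2          1             exp(2*I*pi/3)   exp(-2*I*pi/3)  1             exp(2*I*pi/3)   exp(-2*I*pi/3)
  chi_3          1             -1              1               -1            1               -1            
  chi_4          1             exp(-2*I*pi/3)  exp(2*I*pi/3)   1             exp(-2*I*pi/3)  exp(2*I*pi/3) 
  chi_5          1             exp(-I*pi/3)    exp(-2*I*pi/3)  -1            exp(2*I*pi/3)   exp(I*pi/3)   

Spot check: chi_2(3) = zeta_6^(2*3) = zeta_6^6 = 1.

Solution. Z/6Z is abelian, so all 6 irreducible complex representations are 1-dimensional. They are given by chi_k(m) = zeta_6^(k*m) for k = 0,...,5. Row orthogonality: sum_m chi_k(m) conj(chi_l(m)) = 6 * [k = l].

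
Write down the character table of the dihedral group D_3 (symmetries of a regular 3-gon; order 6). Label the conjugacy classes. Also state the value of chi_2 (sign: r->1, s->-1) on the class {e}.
Conjugacy classes: {e} of size 1, {r^1, r^2} of size 2, {s, sr, ..., sr^2} of size 3.
Character table:
  irrep \ class              {e} (size 1)  {r^1, r^2} (size 2)  {s, sr, ..., sr^2} (size 3)
  chi_1 (triv)               1             1                    1                          
  chi_2 (sign: r->1, s->-1)  1             1                    -1                         
  chi_3 (2d, j=1)            2             -1                   0                          

Spot check: chi_2 (sign: r->1, s->-1) on {e} = 1.

D_3 has order 2*3 = 6 with 3 conjugacy classes, hence 3 irreducibles. Sum of squared dims 1 + 1 + 4 = 6 = |G|. Linear characters come from the abelianisation; the 2-dimensional irreps have character r^k -> 2*cos(2*pi*j*k/3), reflections -> 0.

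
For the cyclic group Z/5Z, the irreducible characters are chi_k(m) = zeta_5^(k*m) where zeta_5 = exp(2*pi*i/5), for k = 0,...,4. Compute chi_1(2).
chi_1(2) = zeta_5^2 = exp(4*I*pi/5)

Argument: chi_1(2) = zeta_5^(1*2) = zeta_5^2. Since zeta_5^5 = 1, this equals zeta_5^2 = exp(2*pi*i*2/5) = exp(4*I*pi/5).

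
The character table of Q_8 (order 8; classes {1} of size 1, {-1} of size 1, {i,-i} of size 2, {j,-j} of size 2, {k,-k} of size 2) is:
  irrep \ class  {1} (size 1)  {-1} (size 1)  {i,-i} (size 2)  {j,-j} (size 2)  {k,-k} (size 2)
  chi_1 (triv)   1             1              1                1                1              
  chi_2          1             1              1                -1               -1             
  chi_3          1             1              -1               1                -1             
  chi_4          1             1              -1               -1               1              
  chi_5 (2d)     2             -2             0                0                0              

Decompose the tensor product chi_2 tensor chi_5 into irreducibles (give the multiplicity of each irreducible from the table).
chi_2 tensor chi_5 = chi_5 (all other irreducibles have multiplicity 0).

Solution. The character of a tensor product is the pointwise product (chi_2 * chi_5)(C) = chi_2(C) * chi_5(C):
  {1}: (1)*(2), {-1}: (1)*(-2), {i,-i}: (1)*(0), {j,-j}: (-1)*(0), {k,-k}: (-1)*(0)
so (chi_2 * chi_5) takes values
  {1} -> 2, {-1} -> -2, {i,-i} -> 0, {j,-j} -> 0, {k,-k} -> 0.
Now take the inner product of this character with each irreducible chi from the table, <chi_2*chi_5, chi> = (1/8) sum_C |C| (chi_2*chi_5)(C) conj(chi(C)):
  <chi_2*chi_5, chi_1> = (1/8)[1*(2)*conj(1) + 1*(-2)*conj(1) + 2*(0)*conj(1) + 2*(0)*conj(1) + 2*(0)*conj(1)]
      = (1/8)[(2) + (-2) + (0) + (0) + (0)] = 0/8 = 0
  <chi_2*chi_5, chi_2> = (1/8)[1*(2)*conj(1) + 1*(-2)*conj(1) + 2*(0)*conj(1) + 2*(0)*conj(-1) + 2*(0)*conj(-1)]
      = (1/8)[(2) + (-2) + (0) + (0) + (0)] = 0/8 = 0
  <chi_2*chi_5, chi_3> = (1/8)[1*(2)*conj(1) + 1*(-2)*conj(1) + 2*(0)*conj(-1) + 2*(0)*conj(1) + 2*(0)*conj(-1)]
      = (1/8)[(2) + (-2) + (0) + (0) + (0)] = 0/8 = 0
  <chi_2*chi_5, chi_4> = (1/8)[1*(2)*conj(1) + 1*(-2)*conj(1) + 2*(0)*conj(-1) + 2*(0)*conj(-1) + 2*(0)*conj(1)]
      = (1/8)[(2) + (-2) + (0) + (0) + (0)] = 0/8 = 0
  <chi_2*chi_5, chi_5> = (1/8)[1*(2)*conj(2) + 1*(-2)*conj(-2) + 2*(0)*conj(0) + 2*(0)*conj(0) + 2*(0)*conj(0)]
      = (1/8)[(4) + (4) + (0) + (0) + (0)] = 8/8 = 1
Hence the multiplicities are chi_5: 1. Dimension check: dim(chi_2)*dim(chi_5) = 1*2 = 2 and sum (mult * dim) = 1*2 = 2.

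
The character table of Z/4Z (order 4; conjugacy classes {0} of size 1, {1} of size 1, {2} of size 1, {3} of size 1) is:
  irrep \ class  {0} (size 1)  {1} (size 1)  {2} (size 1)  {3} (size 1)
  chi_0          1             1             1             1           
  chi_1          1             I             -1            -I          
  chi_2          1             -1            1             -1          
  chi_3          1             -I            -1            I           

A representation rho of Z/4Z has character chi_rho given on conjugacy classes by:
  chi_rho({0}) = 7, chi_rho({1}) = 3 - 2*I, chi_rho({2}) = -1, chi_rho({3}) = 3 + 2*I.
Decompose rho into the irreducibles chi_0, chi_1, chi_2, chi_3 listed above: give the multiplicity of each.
Multiplicities: chi_0: 3, chi_1: 1, chi_2: 0, chi_3: 3.

Reasoning: Use <chi_rho, chi> = (1/|G|) sum_C |C| * chi_rho(C) * conj(chi(C)) with |G| = 4 for each irreducible chi in the table:
  <chi_rho, chi_0> = (1/4)[1*(7)*conj(1) + 1*(3 - 2*I)*conj(1) + 1*(-1)*conj(1) + 1*(3 + 2*I)*conj(1)]
      = (1/4)[(7) + (3 - 2*I) + (-1) + (3 + 2*I)] = 12/4 = 3
  <chi_rho, chi_1> = (1/4)[1*(7)*conj(1) + 1*(3 - 2*I)*conj(I) + 1*(-1)*conj(-1) + 1*(3 + 2*I)*conj(-I)]
      = (1/4)[(7) + (-2 - 3*I) + (1) + (-2 + 3*I)] = 4/4 = 1
  <chi_rho, chi_2> = (1/4)[1*(7)*conj(1) + 1*(3 - 2*I)*conj(-1) + 1*(-1)*conj(1) + 1*(3 + 2*I)*conj(-1)]
      = (1/4)[(7) + (-3 + 2*I) + (-1) + (-3 - 2*I)] = 0/4 = 0
  <chi_rho, chi_3> = (1/4)[1*(7)*conj(1) + 1*(3 - 2*I)*conj(-I) + 1*(-1)*conj(-1) + 1*(3 + 2*I)*conj(I)]
      = (1/4)[(7) + (2 + 3*I) + (1) + (2 - 3*I)] = 12/4 = 3
(Exp terms are combined using exp(i*s)*conj(exp(i*t)) = exp(i*(s-t)), and sums of them are collapsed using the identity that for every m > 1 the m distinct m-th roots of unity sum to 0, e.g. 1 + exp(2*I*pi/3) + exp(-2*I*pi/3) = 0.)
Dimension check: dim(rho) = sum (mult * dim) = 3*1 + 1*1 + 0*1 + 3*1 = 7 = chi_rho(e) = 7.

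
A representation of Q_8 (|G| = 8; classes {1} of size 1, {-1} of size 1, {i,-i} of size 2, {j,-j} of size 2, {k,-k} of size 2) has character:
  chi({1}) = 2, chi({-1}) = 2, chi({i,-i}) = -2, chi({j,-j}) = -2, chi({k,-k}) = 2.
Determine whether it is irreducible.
Not irreducible (reducible): <chi, chi> = 4 > 1.

Argument: <chi, chi> = (1/|G|) sum_C |C| * |chi(C)|^2 = (1/8)[1*|2|^2 + 1*|2|^2 + 2*|-2|^2 + 2*|-2|^2 + 2*|2|^2]
  = (1/8)[(4) + (4) + (8) + (8) + (8)] = 32/8 = 4.
A character is irreducible iff <chi, chi> = 1, so this representation is reducible.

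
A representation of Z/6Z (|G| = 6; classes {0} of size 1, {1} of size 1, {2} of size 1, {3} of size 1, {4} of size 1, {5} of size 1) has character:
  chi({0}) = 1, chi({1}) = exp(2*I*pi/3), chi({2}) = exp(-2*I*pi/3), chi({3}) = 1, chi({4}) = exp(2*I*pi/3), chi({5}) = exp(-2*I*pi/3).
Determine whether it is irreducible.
Irreducible: <chi, chi> = 1.

Argument: <chi, chi> = (1/|G|) sum_C |C| * |chi(C)|^2 = (1/6)[1*|1|^2 + 1*|exp(2*I*pi/3)|^2 + 1*|exp(-2*I*pi/3)|^2 + 1*|1|^2 + 1*|exp(2*I*pi/3)|^2 + 1*|exp(-2*I*pi/3)|^2]
  = (1/6)[(1) + (1) + (1) + (1) + (1) + (1)] = 6/6 = 1.
(Exp terms are combined using exp(i*s)*conj(exp(i*t)) = exp(i*(s-t)), and sums of them are collapsed using the identity that for every m > 1 the m distinct m-th roots of unity sum to 0, e.g. 1 + exp(2*I*pi/3) + exp(-2*I*pi/3) = 0.)
A character is irreducible iff <chi, chi> = 1, so this representation is irreducible.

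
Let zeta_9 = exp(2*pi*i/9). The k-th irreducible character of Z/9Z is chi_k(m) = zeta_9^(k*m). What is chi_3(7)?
chi_3(7) = zeta_9^21 = exp(2*I*pi/3)

Justification: chi_3(7) = zeta_9^(3*7) = zeta_9^21. Since zeta_9^9 = 1, this equals zeta_9^3 = exp(2*pi*i*3/9) = exp(2*I*pi/3).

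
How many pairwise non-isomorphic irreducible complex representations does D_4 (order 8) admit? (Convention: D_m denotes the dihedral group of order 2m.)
5

Explanation: The number of irreducible complex representations of a finite group equals its number of conjugacy classes. D_4 has 5 conjugacy classes (n/2 + 3 for n even), so D_4 (order 8) has exactly 5 irreducible complex representations.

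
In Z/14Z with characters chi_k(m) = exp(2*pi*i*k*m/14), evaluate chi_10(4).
chi_10(4) = zeta_14^40 = exp(-2*I*pi/7)

Working: chi_10(4) = zeta_14^(10*4) = zeta_14^40. Since zeta_14^14 = 1, this equals zeta_14^12 = exp(2*pi*i*12/14) = exp(-2*I*pi/7).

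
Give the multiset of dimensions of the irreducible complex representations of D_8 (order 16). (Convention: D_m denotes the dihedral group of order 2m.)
Dimensions: 1, 1, 1, 1, 2, 2, 2

Derivation: There are 7 irreducibles (= number of conjugacy classes). Their dimensions d_i satisfy sum d_i^2 = |G| = 16: 1 + 1 + 1 + 1 + 4 + 4 + 4 = 16.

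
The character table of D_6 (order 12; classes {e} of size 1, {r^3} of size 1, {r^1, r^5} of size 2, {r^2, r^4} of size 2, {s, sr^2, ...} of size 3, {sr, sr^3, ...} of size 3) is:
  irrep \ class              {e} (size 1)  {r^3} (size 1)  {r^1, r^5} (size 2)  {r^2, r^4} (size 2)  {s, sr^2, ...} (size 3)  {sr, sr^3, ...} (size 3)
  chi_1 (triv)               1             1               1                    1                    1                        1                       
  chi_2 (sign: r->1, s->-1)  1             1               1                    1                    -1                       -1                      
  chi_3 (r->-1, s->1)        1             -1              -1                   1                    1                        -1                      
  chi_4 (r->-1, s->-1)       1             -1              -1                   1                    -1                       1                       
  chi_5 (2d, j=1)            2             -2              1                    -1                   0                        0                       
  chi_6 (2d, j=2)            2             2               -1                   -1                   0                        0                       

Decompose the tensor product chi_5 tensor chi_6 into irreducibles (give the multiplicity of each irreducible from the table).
chi_5 tensor chi_6 = chi_3 + chi_4 + chi_5 (all other irreducibles have multiplicity 0).

Working: The character of a tensor product is the pointwise product (chi_5 * chi_6)(C) = chi_5(C) * chi_6(C):
  {e}: (2)*(2), {r^3}: (-2)*(2), {r^1, r^5}: (1)*(-1), {r^2, r^4}: (-1)*(-1), {s, sr^2, ...}: (0)*(0), {sr, sr^3, ...}: (0)*(0)
so (chi_5 * chi_6) takes values
  {e} -> 4, {r^3} -> -4, {r^1, r^5} -> -1, {r^2, r^4} -> 1, {s, sr^2, ...} -> 0, {sr, sr^3, ...} -> 0.
Now take the inner product of this character with each irreducible chi from the table, <chi_5*chi_6, chi> = (1/12) sum_C |C| (chi_5*chi_6)(C) conj(chi(C)):
  <chi_5*chi_6, chi_1> = (1/12)[1*(4)*conj(1) + 1*(-4)*conj(1) + 2*(-1)*conj(1) + 2*(1)*conj(1) + 3*(0)*conj(1) + 3*(0)*conj(1)]
      = (1/12)[(4) + (-4) + (-2) + (2) + (0) + (0)] = 0/12 = 0
  <chi_5*chi_6, chi_2> = (1/12)[1*(4)*conj(1) + 1*(-4)*conj(1) + 2*(-1)*conj(1) + 2*(1)*conj(1) + 3*(0)*conj(-1) + 3*(0)*conj(-1)]
      = (1/12)[(4) + (-4) + (-2) + (2) + (0) + (0)] = 0/12 = 0
  <chi_5*chi_6, chi_3> = (1/12)[1*(4)*conj(1) + 1*(-4)*conj(-1) + 2*(-1)*conj(-1) + 2*(1)*conj(1) + 3*(0)*conj(1) + 3*(0)*conj(-1)]
      = (1/12)[(4) + (4) + (2) + (2) + (0) + (0)] = 12/12 = 1
  <chi_5*chi_6, chi_4> = (1/12)[1*(4)*conj(1) + 1*(-4)*conj(-1) + 2*(-1)*conj(-1) + 2*(1)*conj(1) + 3*(0)*conj(-1) + 3*(0)*conj(1)]
      = (1/12)[(4) + (4) + (2) + (2) + (0) + (0)] = 12/12 = 1
  <chi_5*chi_6, chi_5> = (1/12)[1*(4)*conj(2) + 1*(-4)*conj(-2) + 2*(-1)*conj(1) + 2*(1)*conj(-1) + 3*(0)*conj(0) + 3*(0)*conj(0)]
      = (1/12)[(8) + (8) + (-2) + (-2) + (0) + (0)] = 12/12 = 1
  <chi_5*chi_6, chi_6> = (1/12)[1*(4)*conj(2) + 1*(-4)*conj(2) + 2*(-1)*conj(-1) + 2*(1)*conj(-1) + 3*(0)*conj(0) + 3*(0)*conj(0)]
      = (1/12)[(8) + (-8) + (2) + (-2) + (0) + (0)] = 0/12 = 0
Hence the multiplicities are chi_3: 1, chi_4: 1, chi_5: 1. Dimension check: dim(chi_5)*dim(chi_6) = 2*2 = 4 and sum (mult * dim) = 1*1 + 1*1 + 1*2 = 4.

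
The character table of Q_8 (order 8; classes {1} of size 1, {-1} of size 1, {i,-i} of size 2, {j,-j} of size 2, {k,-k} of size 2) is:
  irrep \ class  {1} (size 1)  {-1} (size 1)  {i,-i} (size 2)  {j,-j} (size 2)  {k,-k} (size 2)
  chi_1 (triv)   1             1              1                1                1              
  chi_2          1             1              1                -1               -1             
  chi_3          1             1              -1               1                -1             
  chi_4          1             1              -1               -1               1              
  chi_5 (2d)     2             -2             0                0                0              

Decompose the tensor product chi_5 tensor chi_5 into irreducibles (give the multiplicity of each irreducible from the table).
chi_5 tensor chi_5 = chi_1 + chi_2 + chi_3 + chi_4 (all other irreducibles have multiplicity 0).

Why: The character of a tensor product is the pointwise product (chi_5 * chi_5)(C) = chi_5(C) * chi_5(C):
  {1}: (2)*(2), {-1}: (-2)*(-2), {i,-i}: (0)*(0), {j,-j}: (0)*(0), {k,-k}: (0)*(0)
so (chi_5 * chi_5) takes values
  {1} -> 4, {-1} -> 4, {i,-i} -> 0, {j,-j} -> 0, {k,-k} -> 0.
Now take the inner product of this character with each irreducible chi from the table, <chi_5*chi_5, chi> = (1/8) sum_C |C| (chi_5*chi_5)(C) conj(chi(C)):
  <chi_5*chi_5, chi_1> = (1/8)[1*(4)*conj(1) + 1*(4)*conj(1) + 2*(0)*conj(1) + 2*(0)*conj(1) + 2*(0)*conj(1)]
      = (1/8)[(4) + (4) + (0) + (0) + (0)] = 8/8 = 1
  <chi_5*chi_5, chi_2> = (1/8)[1*(4)*conj(1) + 1*(4)*conj(1) + 2*(0)*conj(1) + 2*(0)*conj(-1) + 2*(0)*conj(-1)]
      = (1/8)[(4) + (4) + (0) + (0) + (0)] = 8/8 = 1
  <chi_5*chi_5, chi_3> = (1/8)[1*(4)*conj(1) + 1*(4)*conj(1) + 2*(0)*conj(-1) + 2*(0)*conj(1) + 2*(0)*conj(-1)]
      = (1/8)[(4) + (4) + (0) + (0) + (0)] = 8/8 = 1
  <chi_5*chi_5, chi_4> = (1/8)[1*(4)*conj(1) + 1*(4)*conj(1) + 2*(0)*conj(-1) + 2*(0)*conj(-1) + 2*(0)*conj(1)]
      = (1/8)[(4) + (4) + (0) + (0) + (0)] = 8/8 = 1
  <chi_5*chi_5, chi_5> = (1/8)[1*(4)*conj(2) + 1*(4)*conj(-2) + 2*(0)*conj(0) + 2*(0)*conj(0) + 2*(0)*conj(0)]
      = (1/8)[(8) + (-8) + (0) + (0) + (0)] = 0/8 = 0
Hence the multiplicities are chi_1: 1, chi_2: 1, chi_3: 1, chi_4: 1. Dimension check: dim(chi_5)*dim(chi_5) = 2*2 = 4 and sum (mult * dim) = 1*1 + 1*1 + 1*1 + 1*1 = 4.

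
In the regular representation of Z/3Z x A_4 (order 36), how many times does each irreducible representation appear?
Each irreducible V_i of dimension d_i appears with multiplicity d_i, i.e. rho_reg = (direct sum over all irreducibles V_i) d_i V_i. The irreducible dimensions for Z/3Z x A_4 are 1, 1, 1, 1, 1, 1, 1, 1, 1, 3, 3, 3: 9 irreducibles of dimension 1, each with multiplicity 1; 3 irreducibles of dimension 3, each with multiplicity 3. Total dimension 9*1*1 + 3*3*3 = 36 = |G|.

Reasoning: General theorem: in the regular representation of a finite group G, each irreducible appears with multiplicity equal to its dimension. Check: dim(rho_reg) = sum d_i^2 = 1 + 1 + 1 + 1 + 1 + 1 + 1 + 1 + 1 + 9 + 9 + 9 = 36 = |G|.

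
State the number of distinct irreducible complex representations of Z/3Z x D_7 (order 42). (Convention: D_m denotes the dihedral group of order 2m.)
15

Why: The number of irreducible complex representations of a finite group equals its number of conjugacy classes. For a direct product, #classes(G x H) = #classes(G) * #classes(H). Z/3Z has 3 classes (abelian), D_7 has 5 classes, so 3 * 5 = 15, so Z/3Z x D_7 (order 42) has exactly 15 irreducible complex representations.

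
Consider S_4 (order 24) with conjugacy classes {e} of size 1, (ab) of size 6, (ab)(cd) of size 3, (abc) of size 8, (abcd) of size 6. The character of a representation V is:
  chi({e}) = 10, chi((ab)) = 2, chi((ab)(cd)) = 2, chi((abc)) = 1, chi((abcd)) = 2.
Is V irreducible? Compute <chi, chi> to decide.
Not irreducible (reducible): <chi, chi> = 7 > 1.

Why: <chi, chi> = (1/|G|) sum_C |C| * |chi(C)|^2 = (1/24)[1*|10|^2 + 6*|2|^2 + 3*|2|^2 + 8*|1|^2 + 6*|2|^2]
  = (1/24)[(100) + (24) + (12) + (8) + (24)] = 168/24 = 7.
A character is irreducible iff <chi, chi> = 1, so this representation is reducible.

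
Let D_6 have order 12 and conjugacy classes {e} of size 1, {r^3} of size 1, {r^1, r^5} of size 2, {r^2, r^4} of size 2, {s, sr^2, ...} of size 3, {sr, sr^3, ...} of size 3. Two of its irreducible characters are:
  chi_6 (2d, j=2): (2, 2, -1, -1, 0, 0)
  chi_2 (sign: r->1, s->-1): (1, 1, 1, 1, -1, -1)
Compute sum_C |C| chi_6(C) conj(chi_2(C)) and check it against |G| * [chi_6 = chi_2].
Sum = 0; so <chi_6, chi_2> = 0 (distinct irreducibles are orthogonal).

Why: Compute term by term over conjugacy classes (|C| * chi_6(C) * conj(chi_2(C))):
  1*(2)*conj(1) + 1*(2)*conj(1) + 2*(-1)*conj(1) + 2*(-1)*conj(1) + 3*(0)*conj(-1) + 3*(0)*conj(-1)
  = (2) + (2) + (-2) + (-2) + (0) + (0)
  = 0.
Dividing by |G| = 12 gives 0/12 = 0, matching the row-orthogonality relation <chi_6, chi_2> = [chi_6 = chi_2].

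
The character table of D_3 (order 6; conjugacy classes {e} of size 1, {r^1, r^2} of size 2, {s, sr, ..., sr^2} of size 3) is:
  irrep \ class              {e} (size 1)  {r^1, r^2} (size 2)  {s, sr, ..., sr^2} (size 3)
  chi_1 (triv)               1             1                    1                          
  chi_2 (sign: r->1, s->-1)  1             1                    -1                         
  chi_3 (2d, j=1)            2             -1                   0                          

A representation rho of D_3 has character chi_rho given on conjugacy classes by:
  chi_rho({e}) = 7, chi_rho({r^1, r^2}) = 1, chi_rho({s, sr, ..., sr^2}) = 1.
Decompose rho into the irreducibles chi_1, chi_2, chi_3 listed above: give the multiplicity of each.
Multiplicities: chi_1: 2, chi_2: 1, chi_3: 2.

Working: Use <chi_rho, chi> = (1/|G|) sum_C |C| * chi_rho(C) * conj(chi(C)) with |G| = 6 for each irreducible chi in the table:
  <chi_rho, chi_1> = (1/6)[1*(7)*conj(1) + 2*(1)*conj(1) + 3*(1)*conj(1)]
      = (1/6)[(7) + (2) + (3)] = 12/6 = 2
  <chi_rho, chi_2> = (1/6)[1*(7)*conj(1) + 2*(1)*conj(1) + 3*(1)*conj(-1)]
      = (1/6)[(7) + (2) + (-3)] = 6/6 = 1
  <chi_rho, chi_3> = (1/6)[1*(7)*conj(2) + 2*(1)*conj(-1) + 3*(1)*conj(0)]
      = (1/6)[(14) + (-2) + (0)] = 12/6 = 2
Dimension check: dim(rho) = sum (mult * dim) = 2*1 + 1*1 + 2*2 = 7 = chi_rho(e) = 7.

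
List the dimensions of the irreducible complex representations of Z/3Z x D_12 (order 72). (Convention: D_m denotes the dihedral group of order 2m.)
Dimensions: 1, 1, 1, 1, 1, 1, 1, 1, 1, 1, 1, 1, 2, 2, 2, 2, 2, 2, 2, 2, 2, 2, 2, 2, 2, 2, 2

Argument: There are 27 irreducibles (= number of conjugacy classes). Their dimensions d_i satisfy sum d_i^2 = |G| = 72: 1 + 1 + 1 + 1 + 1 + 1 + 1 + 1 + 1 + 1 + 1 + 1 + 4 + 4 + 4 + 4 + 4 + 4 + 4 + 4 + 4 + 4 + 4 + 4 + 4 + 4 + 4 = 72. (For the product with Z/3Z: each of the 3 1-dim characters of Z/3Z tensors with each irrep of D_12, giving 3 copies of each D_12-dimension.)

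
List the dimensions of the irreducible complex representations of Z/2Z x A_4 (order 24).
Dimensions: 1, 1, 1, 1, 1, 1, 3, 3

Solution. There are 8 irreducibles (= number of conjugacy classes). Their dimensions d_i satisfy sum d_i^2 = |G| = 24: 1 + 1 + 1 + 1 + 1 + 1 + 9 + 9 = 24. (For the product with Z/2Z: each of the 2 1-dim characters of Z/2Z tensors with each irrep of A_4, giving 2 copies of each A_4-dimension.)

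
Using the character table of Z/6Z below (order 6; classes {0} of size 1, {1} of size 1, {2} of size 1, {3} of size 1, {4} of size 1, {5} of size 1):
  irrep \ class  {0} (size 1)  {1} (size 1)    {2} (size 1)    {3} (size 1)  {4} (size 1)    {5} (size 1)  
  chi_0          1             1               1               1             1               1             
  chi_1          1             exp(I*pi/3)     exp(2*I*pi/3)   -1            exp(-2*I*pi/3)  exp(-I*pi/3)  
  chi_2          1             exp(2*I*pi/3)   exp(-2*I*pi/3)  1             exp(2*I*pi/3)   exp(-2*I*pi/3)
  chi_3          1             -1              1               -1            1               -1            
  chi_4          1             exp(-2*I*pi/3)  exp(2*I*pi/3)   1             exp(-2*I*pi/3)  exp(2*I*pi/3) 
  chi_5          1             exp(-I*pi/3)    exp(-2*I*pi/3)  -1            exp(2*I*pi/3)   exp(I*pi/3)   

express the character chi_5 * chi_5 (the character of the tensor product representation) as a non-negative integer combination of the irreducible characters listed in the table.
chi_5 tensor chi_5 = chi_4 (all other irreducibles have multiplicity 0).

Derivation: The character of a tensor product is the pointwise product (chi_5 * chi_5)(C) = chi_5(C) * chi_5(C):
  {0}: (1)*(1), {1}: (exp(-I*pi/3))*(exp(-I*pi/3)), {2}: (exp(-2*I*pi/3))*(exp(-2*I*pi/3)), {3}: (-1)*(-1), {4}: (exp(2*I*pi/3))*(exp(2*I*pi/3)), {5}: (exp(I*pi/3))*(exp(I*pi/3))
so (chi_5 * chi_5) takes values
  {0} -> 1, {1} -> exp(-2*I*pi/3), {2} -> exp(2*I*pi/3), {3} -> 1, {4} -> exp(-2*I*pi/3), {5} -> exp(2*I*pi/3).
Now take the inner product of this character with each irreducible chi from the table, <chi_5*chi_5, chi> = (1/6) sum_C |C| (chi_5*chi_5)(C) conj(chi(C)):
  <chi_5*chi_5, chi_0> = (1/6)[1*(1)*conj(1) + 1*(exp(-2*I*pi/3))*conj(1) + 1*(exp(2*I*pi/3))*conj(1) + 1*(1)*conj(1) + 1*(exp(-2*I*pi/3))*conj(1) + 1*(exp(2*I*pi/3))*conj(1)]
      = (1/6)[(1) + (exp(-2*I*pi/3)) + (exp(2*I*pi/3)) + (1) + (exp(-2*I*pi/3)) + (exp(2*I*pi/3))] = 0/6 = 0
  <chi_5*chi_5, chi_1> = (1/6)[1*(1)*conj(1) + 1*(exp(-2*I*pi/3))*conj(exp(I*pi/3)) + 1*(exp(2*I*pi/3))*conj(exp(2*I*pi/3)) + 1*(1)*conj(-1) + 1*(exp(-2*I*pi/3))*conj(exp(-2*I*pi/3)) + 1*(exp(2*I*pi/3))*conj(exp(-I*pi/3))]
      = (1/6)[(1) + (-1) + (1) + (-1) + (1) + (-1)] = 0/6 = 0
  <chi_5*chi_5, chi_2> = (1/6)[1*(1)*conj(1) + 1*(exp(-2*I*pi/3))*conj(exp(2*I*pi/3)) + 1*(exp(2*I*pi/3))*conj(exp(-2*I*pi/3)) + 1*(1)*conj(1) + 1*(exp(-2*I*pi/3))*conj(exp(2*I*pi/3)) + 1*(exp(2*I*pi/3))*conj(exp(-2*I*pi/3))]
      = (1/6)[(1) + (exp(2*I*pi/3)) + (exp(-2*I*pi/3)) + (1) + (exp(2*I*pi/3)) + (exp(-2*I*pi/3))] = 0/6 = 0
  <chi_5*chi_5, chi_3> = (1/6)[1*(1)*conj(1) + 1*(exp(-2*I*pi/3))*conj(-1) + 1*(exp(2*I*pi/3))*conj(1) + 1*(1)*conj(-1) + 1*(exp(-2*I*pi/3))*conj(1) + 1*(exp(2*I*pi/3))*conj(-1)]
      = (1/6)[(1) + (-exp(-2*I*pi/3)) + (exp(2*I*pi/3)) + (-1) + (exp(-2*I*pi/3)) + (-exp(2*I*pi/3))] = 0/6 = 0
  <chi_5*chi_5, chi_4> = (1/6)[1*(1)*conj(1) + 1*(exp(-2*I*pi/3))*conj(exp(-2*I*pi/3)) + 1*(exp(2*I*pi/3))*conj(exp(2*I*pi/3)) + 1*(1)*conj(1) + 1*(exp(-2*I*pi/3))*conj(exp(-2*I*pi/3)) + 1*(exp(2*I*pi/3))*conj(exp(2*I*pi/3))]
      = (1/6)[(1) + (1) + (1) + (1) + (1) + (1)] = 6/6 = 1
  <chi_5*chi_5, chi_5> = (1/6)[1*(1)*conj(1) + 1*(exp(-2*I*pi/3))*conj(exp(-I*pi/3)) + 1*(exp(2*I*pi/3))*conj(exp(-2*I*pi/3)) + 1*(1)*conj(-1) + 1*(exp(-2*I*pi/3))*conj(exp(2*I*pi/3)) + 1*(exp(2*I*pi/3))*conj(exp(I*pi/3))]
      = (1/6)[(1) + (exp(-I*pi/3)) + (exp(-2*I*pi/3)) + (-1) + (exp(2*I*pi/3)) + (exp(I*pi/3))] = 0/6 = 0
(Exp terms are combined using exp(i*s)*conj(exp(i*t)) = exp(i*(s-t)), and sums of them are collapsed using the identity that for every m > 1 the m distinct m-th roots of unity sum to 0, e.g. 1 + exp(2*I*pi/3) + exp(-2*I*pi/3) = 0.)
Hence the multiplicities are chi_4: 1. Dimension check: dim(chi_5)*dim(chi_5) = 1*1 = 1 and sum (mult * dim) = 1*1 = 1.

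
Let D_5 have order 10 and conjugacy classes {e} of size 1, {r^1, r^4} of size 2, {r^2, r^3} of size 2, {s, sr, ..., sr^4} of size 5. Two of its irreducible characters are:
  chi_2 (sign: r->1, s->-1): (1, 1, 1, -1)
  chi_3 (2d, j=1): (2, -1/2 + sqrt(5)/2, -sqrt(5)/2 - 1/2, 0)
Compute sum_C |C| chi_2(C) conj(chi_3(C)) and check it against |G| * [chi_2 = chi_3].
Sum = 0; so <chi_2, chi_3> = 0 (distinct irreducibles are orthogonal).

Details: Compute term by term over conjugacy classes (|C| * chi_2(C) * conj(chi_3(C))):
  1*(1)*conj(2) + 2*(1)*conj(-1/2 + sqrt(5)/2) + 2*(1)*conj(-sqrt(5)/2 - 1/2) + 5*(-1)*conj(0)
  = (2) + (-1 + sqrt(5)) + (-sqrt(5) - 1) + (0)
  = 0.
Dividing by |G| = 10 gives 0/10 = 0, matching the row-orthogonality relation <chi_2, chi_3> = [chi_2 = chi_3].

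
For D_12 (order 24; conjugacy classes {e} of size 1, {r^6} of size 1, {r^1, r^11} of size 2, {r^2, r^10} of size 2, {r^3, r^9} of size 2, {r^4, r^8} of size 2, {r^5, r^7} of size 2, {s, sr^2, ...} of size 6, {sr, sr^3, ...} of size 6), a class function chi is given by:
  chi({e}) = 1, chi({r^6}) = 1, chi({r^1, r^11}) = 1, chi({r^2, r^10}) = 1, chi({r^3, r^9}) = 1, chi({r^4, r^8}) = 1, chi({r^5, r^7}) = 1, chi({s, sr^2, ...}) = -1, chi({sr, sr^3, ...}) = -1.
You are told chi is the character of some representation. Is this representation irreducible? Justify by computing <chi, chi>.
Irreducible: <chi, chi> = 1.

Argument: <chi, chi> = (1/|G|) sum_C |C| * |chi(C)|^2 = (1/24)[1*|1|^2 + 1*|1|^2 + 2*|1|^2 + 2*|1|^2 + 2*|1|^2 + 2*|1|^2 + 2*|1|^2 + 6*|-1|^2 + 6*|-1|^2]
  = (1/24)[(1) + (1) + (2) + (2) + (2) + (2) + (2) + (6) + (6)] = 24/24 = 1.
A character is irreducible iff <chi, chi> = 1, so this representation is irreducible.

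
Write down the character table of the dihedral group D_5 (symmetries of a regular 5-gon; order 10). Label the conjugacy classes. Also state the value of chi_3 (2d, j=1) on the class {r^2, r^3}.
Conjugacy classes: {e} of size 1, {r^1, r^4} of size 2, {r^2, r^3} of size 2, {s, sr, ..., sr^4} of size 5.
Character table:
  irrep \ class              {e} (size 1)  {r^1, r^4} (size 2)  {r^2, r^3} (size 2)  {s, sr, ..., sr^4} (size 5)
  chi_1 (triv)               1             1                    1                    1                          
  chi_2 (sign: r->1, s->-1)  1             1                    1                    -1                         
  chi_3 (2d, j=1)            2             -1/2 + sqrt(5)/2     -sqrt(5)/2 - 1/2     0                          
  chi_4 (2d, j=2)            2             -sqrt(5)/2 - 1/2     -1/2 + sqrt(5)/2     0                          

Spot check: chi_3 (2d, j=1) on {r^2, r^3} = -sqrt(5)/2 - 1/2.

Argument: D_5 has order 2*5 = 10 with 4 conjugacy classes, hence 4 irreducibles. Sum of squared dims 1 + 1 + 4 + 4 = 10 = |G|. Linear characters come from the abelianisation; the 2-dimensional irreps have character r^k -> 2*cos(2*pi*j*k/5), reflections -> 0.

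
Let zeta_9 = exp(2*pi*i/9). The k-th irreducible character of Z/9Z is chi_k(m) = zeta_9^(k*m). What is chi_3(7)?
chi_3(7) = zeta_9^21 = exp(2*I*pi/3)

Solution. chi_3(7) = zeta_9^(3*7) = zeta_9^21. Since zeta_9^9 = 1, this equals zeta_9^3 = exp(2*pi*i*3/9) = exp(2*I*pi/3).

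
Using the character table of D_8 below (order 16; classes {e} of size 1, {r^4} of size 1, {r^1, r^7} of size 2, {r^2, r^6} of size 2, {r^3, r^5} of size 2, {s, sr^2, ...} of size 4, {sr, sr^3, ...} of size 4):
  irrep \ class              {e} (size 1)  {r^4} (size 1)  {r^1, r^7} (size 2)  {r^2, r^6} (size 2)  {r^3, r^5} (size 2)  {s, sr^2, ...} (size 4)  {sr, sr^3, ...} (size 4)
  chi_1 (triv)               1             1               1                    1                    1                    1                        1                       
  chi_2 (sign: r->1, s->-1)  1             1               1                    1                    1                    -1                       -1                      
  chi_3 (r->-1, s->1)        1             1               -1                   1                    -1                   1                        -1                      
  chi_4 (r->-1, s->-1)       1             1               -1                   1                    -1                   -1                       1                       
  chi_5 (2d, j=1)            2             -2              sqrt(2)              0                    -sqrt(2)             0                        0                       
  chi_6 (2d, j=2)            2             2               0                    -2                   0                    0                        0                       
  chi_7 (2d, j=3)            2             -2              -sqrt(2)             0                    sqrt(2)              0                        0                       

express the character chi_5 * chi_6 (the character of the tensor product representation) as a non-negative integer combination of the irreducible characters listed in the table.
chi_5 tensor chi_6 = chi_5 + chi_7 (all other irreducibles have multiplicity 0).

Why: The character of a tensor product is the pointwise product (chi_5 * chi_6)(C) = chi_5(C) * chi_6(C):
  {e}: (2)*(2), {r^4}: (-2)*(2), {r^1, r^7}: (sqrt(2))*(0), {r^2, r^6}: (0)*(-2), {r^3, r^5}: (-sqrt(2))*(0), {s, sr^2, ...}: (0)*(0), {sr, sr^3, ...}: (0)*(0)
so (chi_5 * chi_6) takes values
  {e} -> 4, {r^4} -> -4, {r^1, r^7} -> 0, {r^2, r^6} -> 0, {r^3, r^5} -> 0, {s, sr^2, ...} -> 0, {sr, sr^3, ...} -> 0.
Now take the inner product of this character with each irreducible chi from the table, <chi_5*chi_6, chi> = (1/16) sum_C |C| (chi_5*chi_6)(C) conj(chi(C)):
  <chi_5*chi_6, chi_1> = (1/16)[1*(4)*conj(1) + 1*(-4)*conj(1) + 2*(0)*conj(1) + 2*(0)*conj(1) + 2*(0)*conj(1) + 4*(0)*conj(1) + 4*(0)*conj(1)]
      = (1/16)[(4) + (-4) + (0) + (0) + (0) + (0) + (0)] = 0/16 = 0
  <chi_5*chi_6, chi_2> = (1/16)[1*(4)*conj(1) + 1*(-4)*conj(1) + 2*(0)*conj(1) + 2*(0)*conj(1) + 2*(0)*conj(1) + 4*(0)*conj(-1) + 4*(0)*conj(-1)]
      = (1/16)[(4) + (-4) + (0) + (0) + (0) + (0) + (0)] = 0/16 = 0
  <chi_5*chi_6, chi_3> = (1/16)[1*(4)*conj(1) + 1*(-4)*conj(1) + 2*(0)*conj(-1) + 2*(0)*conj(1) + 2*(0)*conj(-1) + 4*(0)*conj(1) + 4*(0)*conj(-1)]
      = (1/16)[(4) + (-4) + (0) + (0) + (0) + (0) + (0)] = 0/16 = 0
  <chi_5*chi_6, chi_4> = (1/16)[1*(4)*conj(1) + 1*(-4)*conj(1) + 2*(0)*conj(-1) + 2*(0)*conj(1) + 2*(0)*conj(-1) + 4*(0)*conj(-1) + 4*(0)*conj(1)]
      = (1/16)[(4) + (-4) + (0) + (0) + (0) + (0) + (0)] = 0/16 = 0
  <chi_5*chi_6, chi_5> = (1/16)[1*(4)*conj(2) + 1*(-4)*conj(-2) + 2*(0)*conj(sqrt(2)) + 2*(0)*conj(0) + 2*(0)*conj(-sqrt(2)) + 4*(0)*conj(0) + 4*(0)*conj(0)]
      = (1/16)[(8) + (8) + (0) + (0) + (0) + (0) + (0)] = 16/16 = 1
  <chi_5*chi_6, chi_6> = (1/16)[1*(4)*conj(2) + 1*(-4)*conj(2) + 2*(0)*conj(0) + 2*(0)*conj(-2) + 2*(0)*conj(0) + 4*(0)*conj(0) + 4*(0)*conj(0)]
      = (1/16)[(8) + (-8) + (0) + (0) + (0) + (0) + (0)] = 0/16 = 0
  <chi_5*chi_6, chi_7> = (1/16)[1*(4)*conj(2) + 1*(-4)*conj(-2) + 2*(0)*conj(-sqrt(2)) + 2*(0)*conj(0) + 2*(0)*conj(sqrt(2)) + 4*(0)*conj(0) + 4*(0)*conj(0)]
      = (1/16)[(8) + (8) + (0) + (0) + (0) + (0) + (0)] = 16/16 = 1
Hence the multiplicities are chi_5: 1, chi_7: 1. Dimension check: dim(chi_5)*dim(chi_6) = 2*2 = 4 and sum (mult * dim) = 1*2 + 1*2 = 4.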